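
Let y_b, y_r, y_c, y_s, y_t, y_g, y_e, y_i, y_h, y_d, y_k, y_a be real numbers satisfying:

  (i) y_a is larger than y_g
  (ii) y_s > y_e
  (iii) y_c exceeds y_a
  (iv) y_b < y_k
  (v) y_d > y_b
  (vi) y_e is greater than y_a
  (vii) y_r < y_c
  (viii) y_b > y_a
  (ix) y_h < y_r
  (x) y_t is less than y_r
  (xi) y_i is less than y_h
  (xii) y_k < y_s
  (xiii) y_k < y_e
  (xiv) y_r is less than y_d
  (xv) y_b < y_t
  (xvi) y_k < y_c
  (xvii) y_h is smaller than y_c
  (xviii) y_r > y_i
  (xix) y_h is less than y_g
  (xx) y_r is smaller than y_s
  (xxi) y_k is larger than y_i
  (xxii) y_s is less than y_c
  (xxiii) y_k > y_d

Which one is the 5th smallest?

Piecing the relations together gives one ordering: y_i < y_h < y_g < y_a < y_b < y_t < y_r < y_d < y_k < y_e < y_s < y_c.
Counting 5 from the smallest end gives y_b.

y_b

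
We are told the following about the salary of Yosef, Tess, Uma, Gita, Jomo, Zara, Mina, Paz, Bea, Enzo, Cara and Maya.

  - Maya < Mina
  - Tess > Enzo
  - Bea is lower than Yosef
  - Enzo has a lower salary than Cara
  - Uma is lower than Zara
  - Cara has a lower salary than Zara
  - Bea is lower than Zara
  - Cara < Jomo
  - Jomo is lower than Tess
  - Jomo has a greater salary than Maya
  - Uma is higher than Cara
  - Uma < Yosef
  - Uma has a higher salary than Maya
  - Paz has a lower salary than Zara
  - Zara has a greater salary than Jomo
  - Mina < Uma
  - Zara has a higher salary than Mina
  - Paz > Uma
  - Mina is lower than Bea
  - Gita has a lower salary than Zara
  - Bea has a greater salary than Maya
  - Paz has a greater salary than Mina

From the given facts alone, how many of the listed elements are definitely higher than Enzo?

7

From Enzo the given relations immediately reach Cara, Tess.
From those, Jomo, Uma, Zara — 5 in total.
From those, Paz, Yosef — 7 in total.
Nothing else is reachable above Enzo; 7 in all.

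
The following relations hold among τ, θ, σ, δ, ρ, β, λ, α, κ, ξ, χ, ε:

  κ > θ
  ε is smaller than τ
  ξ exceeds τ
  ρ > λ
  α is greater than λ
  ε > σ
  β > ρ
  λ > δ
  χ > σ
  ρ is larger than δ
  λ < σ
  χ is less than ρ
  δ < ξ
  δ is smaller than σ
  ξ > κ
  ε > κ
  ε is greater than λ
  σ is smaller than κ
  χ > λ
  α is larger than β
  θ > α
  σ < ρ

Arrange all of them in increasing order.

δ < λ < σ < χ < ρ < β < α < θ < κ < ε < τ < ξ

Each adjacent pair is fixed by a given relation: δ < λ; λ < σ; σ < χ; χ < ρ; ρ < β; β < α; α < θ; θ < κ; κ < ε; ε < τ; τ < ξ. Chaining them end to end gives the full order.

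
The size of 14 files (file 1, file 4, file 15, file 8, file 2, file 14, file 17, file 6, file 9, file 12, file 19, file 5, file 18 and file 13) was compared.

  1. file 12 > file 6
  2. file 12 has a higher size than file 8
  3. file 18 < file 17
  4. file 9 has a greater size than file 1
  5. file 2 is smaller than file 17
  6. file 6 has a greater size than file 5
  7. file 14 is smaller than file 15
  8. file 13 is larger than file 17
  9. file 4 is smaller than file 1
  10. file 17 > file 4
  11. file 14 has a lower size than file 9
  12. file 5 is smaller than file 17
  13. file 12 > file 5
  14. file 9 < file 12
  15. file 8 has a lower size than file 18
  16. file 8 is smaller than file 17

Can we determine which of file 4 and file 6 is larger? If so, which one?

Following every chain through file 4: above file 4 we get file 1, file 9, file 12, file 17, file 13.
file 6 is not reached, and no chain runs the other way from file 6 to file 4.
So the given relations leave the order of file 4 and file 6 undetermined.

undetermined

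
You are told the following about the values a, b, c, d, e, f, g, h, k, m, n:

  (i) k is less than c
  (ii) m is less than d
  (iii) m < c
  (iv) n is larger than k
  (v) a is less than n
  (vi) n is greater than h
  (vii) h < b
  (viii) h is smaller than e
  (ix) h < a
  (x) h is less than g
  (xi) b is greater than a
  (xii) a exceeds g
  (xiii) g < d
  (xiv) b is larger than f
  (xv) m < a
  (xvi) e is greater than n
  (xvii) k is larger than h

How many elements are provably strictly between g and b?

1

Chaining upward from g reaches: a, d, n, e.
Chaining downward from b reaches: m, h, a, f.
Strictly between g and b are those in both lists: a — 1 element.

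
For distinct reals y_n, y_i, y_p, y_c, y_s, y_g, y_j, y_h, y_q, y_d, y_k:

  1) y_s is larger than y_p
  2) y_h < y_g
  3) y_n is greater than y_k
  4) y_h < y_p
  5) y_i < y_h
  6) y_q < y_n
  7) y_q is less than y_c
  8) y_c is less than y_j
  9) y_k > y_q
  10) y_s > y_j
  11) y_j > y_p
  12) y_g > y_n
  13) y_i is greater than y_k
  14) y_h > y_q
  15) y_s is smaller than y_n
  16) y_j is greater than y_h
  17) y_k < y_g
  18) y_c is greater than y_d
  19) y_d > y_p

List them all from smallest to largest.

y_q < y_k < y_i < y_h < y_p < y_d < y_c < y_j < y_s < y_n < y_g

Each adjacent pair is fixed by a given relation: y_q < y_k; y_k < y_i; y_i < y_h; y_h < y_p; y_p < y_d; y_d < y_c; y_c < y_j; y_j < y_s; y_s < y_n; y_n < y_g. Chaining them end to end gives the full order.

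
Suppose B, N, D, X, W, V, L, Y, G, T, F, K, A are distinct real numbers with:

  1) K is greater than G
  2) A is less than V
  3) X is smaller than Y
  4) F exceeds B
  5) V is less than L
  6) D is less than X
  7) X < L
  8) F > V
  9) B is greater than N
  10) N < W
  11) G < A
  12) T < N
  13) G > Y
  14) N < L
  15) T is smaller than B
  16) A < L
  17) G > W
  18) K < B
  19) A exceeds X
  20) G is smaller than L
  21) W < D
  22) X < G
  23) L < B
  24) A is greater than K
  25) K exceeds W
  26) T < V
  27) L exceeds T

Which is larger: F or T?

T < N and N < W give T < W.
With W < D: T < N < W < D.
With D < X: T < N < W < D < X.
Then X < Y extends the chain to Y.
With Y < G: T < N < W < D < X < Y < G.
Then G < K extends the chain to K.
With K < A: T < N < W < D < X < Y < G < K < A.
With A < V: T < N < W < D < X < Y < G < K < A < V.
Then V < L extends the chain to L.
Then L < B extends the chain to B.
Then B < F extends the chain to F.
So T < F; F is the larger of the two.

F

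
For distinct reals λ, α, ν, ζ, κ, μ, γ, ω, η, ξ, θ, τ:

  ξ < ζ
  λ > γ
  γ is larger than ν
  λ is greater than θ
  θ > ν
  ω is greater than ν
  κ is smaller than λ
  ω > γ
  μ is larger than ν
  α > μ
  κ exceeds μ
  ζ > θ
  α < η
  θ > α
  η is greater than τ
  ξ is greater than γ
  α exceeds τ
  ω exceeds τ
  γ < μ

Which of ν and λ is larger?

λ

The relevant relations are ν < γ; γ < μ; μ < α; α < θ; θ < λ.
Together: ν < γ < μ < α < θ < λ.
So ν < λ; λ is the larger of the two.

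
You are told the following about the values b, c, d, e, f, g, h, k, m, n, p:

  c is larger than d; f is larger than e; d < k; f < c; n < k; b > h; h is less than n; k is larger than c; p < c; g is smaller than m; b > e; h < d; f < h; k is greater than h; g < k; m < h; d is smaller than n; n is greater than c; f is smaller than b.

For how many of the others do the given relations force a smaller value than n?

8

Directly below n: h, d, c.
One step further: m, p, f (6 so far).
One step further: e, g (8 so far).
Nothing else is reachable below n; 8 in all.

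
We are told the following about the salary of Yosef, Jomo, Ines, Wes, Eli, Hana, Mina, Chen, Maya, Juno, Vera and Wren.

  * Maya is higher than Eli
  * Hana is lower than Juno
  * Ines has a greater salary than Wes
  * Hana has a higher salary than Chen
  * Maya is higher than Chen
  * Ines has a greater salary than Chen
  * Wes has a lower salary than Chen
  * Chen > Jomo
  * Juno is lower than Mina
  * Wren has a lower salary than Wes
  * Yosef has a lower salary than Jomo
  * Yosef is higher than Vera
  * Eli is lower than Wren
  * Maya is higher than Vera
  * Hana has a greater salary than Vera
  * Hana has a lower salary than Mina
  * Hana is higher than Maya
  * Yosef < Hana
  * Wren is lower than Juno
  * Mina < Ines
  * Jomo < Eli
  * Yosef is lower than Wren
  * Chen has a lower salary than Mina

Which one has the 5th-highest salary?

Piecing the relations together gives one ordering: Vera < Yosef < Jomo < Eli < Wren < Wes < Chen < Maya < Hana < Juno < Mina < Ines.
The 5th largest is Maya.

Maya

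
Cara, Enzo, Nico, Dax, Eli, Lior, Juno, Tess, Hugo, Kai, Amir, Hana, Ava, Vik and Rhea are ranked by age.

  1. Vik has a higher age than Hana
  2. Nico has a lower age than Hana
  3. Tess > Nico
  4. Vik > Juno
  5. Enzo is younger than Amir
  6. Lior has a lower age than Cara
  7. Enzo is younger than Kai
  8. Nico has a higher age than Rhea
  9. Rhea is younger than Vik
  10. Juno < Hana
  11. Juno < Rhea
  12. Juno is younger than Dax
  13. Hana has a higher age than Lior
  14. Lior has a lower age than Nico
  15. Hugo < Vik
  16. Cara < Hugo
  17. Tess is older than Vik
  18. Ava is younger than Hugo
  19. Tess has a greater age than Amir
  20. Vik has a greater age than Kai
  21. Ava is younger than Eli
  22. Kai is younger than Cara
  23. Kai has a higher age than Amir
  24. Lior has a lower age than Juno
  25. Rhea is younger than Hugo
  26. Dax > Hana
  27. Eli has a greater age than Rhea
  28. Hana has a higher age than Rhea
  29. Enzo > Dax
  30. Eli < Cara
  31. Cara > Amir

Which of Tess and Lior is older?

Tess

Following the relations from Lior: Lior < Juno < Rhea < Nico < Hana < Dax < Enzo < Amir < Kai < Cara < Hugo < Vik < Tess.
So Lior < Tess; Tess is the older of the two.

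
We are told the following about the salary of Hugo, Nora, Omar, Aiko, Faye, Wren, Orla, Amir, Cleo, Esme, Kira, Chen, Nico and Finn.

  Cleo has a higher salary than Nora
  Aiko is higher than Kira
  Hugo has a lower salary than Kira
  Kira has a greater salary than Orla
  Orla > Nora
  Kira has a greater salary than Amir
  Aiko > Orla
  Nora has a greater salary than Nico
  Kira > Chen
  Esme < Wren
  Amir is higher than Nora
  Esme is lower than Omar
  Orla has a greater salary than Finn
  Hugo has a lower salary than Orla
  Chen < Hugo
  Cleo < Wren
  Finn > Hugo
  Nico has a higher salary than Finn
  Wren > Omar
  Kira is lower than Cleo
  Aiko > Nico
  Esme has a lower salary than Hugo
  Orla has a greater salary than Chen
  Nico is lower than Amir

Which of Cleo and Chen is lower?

Chen < Hugo and Hugo < Finn give Chen < Finn.
Then Finn < Nico extends the chain to Nico.
With Nico < Nora: Chen < Hugo < Finn < Nico < Nora.
Then Nora < Amir extends the chain to Amir.
Then Amir < Kira extends the chain to Kira.
Then Kira < Cleo extends the chain to Cleo.
So Chen < Cleo; Chen is the lower of the two.

Chen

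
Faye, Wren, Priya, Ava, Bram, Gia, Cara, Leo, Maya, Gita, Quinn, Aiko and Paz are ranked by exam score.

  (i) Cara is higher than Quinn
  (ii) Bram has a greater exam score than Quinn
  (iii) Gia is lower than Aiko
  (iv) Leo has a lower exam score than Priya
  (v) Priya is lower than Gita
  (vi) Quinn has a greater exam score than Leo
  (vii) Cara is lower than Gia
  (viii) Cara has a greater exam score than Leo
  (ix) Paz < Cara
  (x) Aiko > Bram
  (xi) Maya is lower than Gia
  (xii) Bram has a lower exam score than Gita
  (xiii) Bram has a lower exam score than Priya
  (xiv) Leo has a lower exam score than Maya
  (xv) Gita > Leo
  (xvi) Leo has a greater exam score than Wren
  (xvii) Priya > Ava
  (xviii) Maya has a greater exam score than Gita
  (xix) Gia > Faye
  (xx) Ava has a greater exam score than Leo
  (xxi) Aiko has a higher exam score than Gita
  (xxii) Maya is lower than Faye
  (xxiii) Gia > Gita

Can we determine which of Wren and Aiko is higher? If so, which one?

Aiko

Following the relations from Wren: Wren < Leo < Quinn < Bram < Priya < Gita < Maya < Faye < Gia < Aiko.
So Aiko is higher.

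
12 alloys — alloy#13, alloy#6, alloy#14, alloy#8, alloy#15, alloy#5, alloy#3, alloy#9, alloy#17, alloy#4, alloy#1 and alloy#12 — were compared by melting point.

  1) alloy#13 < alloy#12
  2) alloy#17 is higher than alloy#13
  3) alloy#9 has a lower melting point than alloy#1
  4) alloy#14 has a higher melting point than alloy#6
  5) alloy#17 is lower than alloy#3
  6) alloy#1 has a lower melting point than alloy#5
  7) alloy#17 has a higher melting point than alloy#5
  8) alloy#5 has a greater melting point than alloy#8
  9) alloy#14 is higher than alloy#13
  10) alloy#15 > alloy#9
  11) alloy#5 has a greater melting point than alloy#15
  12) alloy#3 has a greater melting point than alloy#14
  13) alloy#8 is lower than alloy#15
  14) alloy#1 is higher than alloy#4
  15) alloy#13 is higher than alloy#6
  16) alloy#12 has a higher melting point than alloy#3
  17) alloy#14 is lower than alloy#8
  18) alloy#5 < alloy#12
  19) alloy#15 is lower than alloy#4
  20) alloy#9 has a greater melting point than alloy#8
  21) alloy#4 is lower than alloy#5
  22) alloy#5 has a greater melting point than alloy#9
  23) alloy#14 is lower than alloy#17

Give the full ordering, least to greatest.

Each adjacent pair is fixed by a given relation: alloy#6 < alloy#13; alloy#13 < alloy#14; alloy#14 < alloy#8; alloy#8 < alloy#9; alloy#9 < alloy#15; alloy#15 < alloy#4; alloy#4 < alloy#1; alloy#1 < alloy#5; alloy#5 < alloy#17; alloy#17 < alloy#3; alloy#3 < alloy#12. Chaining them end to end gives the full order.

alloy#6 < alloy#13 < alloy#14 < alloy#8 < alloy#9 < alloy#15 < alloy#4 < alloy#1 < alloy#5 < alloy#17 < alloy#3 < alloy#12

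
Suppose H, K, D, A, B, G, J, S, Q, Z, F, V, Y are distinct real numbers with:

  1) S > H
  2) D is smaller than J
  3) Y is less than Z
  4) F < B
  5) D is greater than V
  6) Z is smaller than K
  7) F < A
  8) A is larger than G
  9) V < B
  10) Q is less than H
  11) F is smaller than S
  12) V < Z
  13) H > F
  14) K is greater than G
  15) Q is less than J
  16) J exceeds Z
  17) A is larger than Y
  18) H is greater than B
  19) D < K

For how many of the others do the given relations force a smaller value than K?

Directly below K: D, G, Z.
One step further: V, Y (5 so far).
Nothing else is reachable below K; 5 in all.

5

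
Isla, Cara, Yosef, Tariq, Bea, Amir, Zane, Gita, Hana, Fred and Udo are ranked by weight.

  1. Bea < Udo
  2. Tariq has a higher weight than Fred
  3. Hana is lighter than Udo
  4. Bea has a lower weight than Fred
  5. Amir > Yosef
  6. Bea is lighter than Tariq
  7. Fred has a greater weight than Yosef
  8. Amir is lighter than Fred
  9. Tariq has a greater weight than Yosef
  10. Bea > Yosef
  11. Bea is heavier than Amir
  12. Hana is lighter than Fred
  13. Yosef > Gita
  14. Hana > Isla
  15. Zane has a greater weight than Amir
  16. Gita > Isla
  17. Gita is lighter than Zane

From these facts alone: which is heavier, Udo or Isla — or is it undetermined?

The relevant relations are Isla < Gita; Gita < Yosef; Yosef < Amir; Amir < Bea; Bea < Udo.
Chaining these gives Isla < Gita < Yosef < Amir < Bea < Udo.
So Udo is heavier.

Udo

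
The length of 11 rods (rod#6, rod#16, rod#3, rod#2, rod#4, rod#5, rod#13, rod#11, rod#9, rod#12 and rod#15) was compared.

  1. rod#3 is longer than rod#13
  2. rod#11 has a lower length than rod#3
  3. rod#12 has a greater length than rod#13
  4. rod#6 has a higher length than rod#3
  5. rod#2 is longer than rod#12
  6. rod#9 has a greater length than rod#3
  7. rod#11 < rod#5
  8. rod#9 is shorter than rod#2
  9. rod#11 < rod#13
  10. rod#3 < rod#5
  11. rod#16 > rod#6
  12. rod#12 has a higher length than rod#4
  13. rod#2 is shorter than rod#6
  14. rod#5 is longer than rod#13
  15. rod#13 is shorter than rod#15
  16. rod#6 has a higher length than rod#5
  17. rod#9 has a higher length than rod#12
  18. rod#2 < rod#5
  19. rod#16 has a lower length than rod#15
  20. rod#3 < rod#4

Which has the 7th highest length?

Piecing the relations together gives one ordering: rod#11 < rod#13 < rod#3 < rod#4 < rod#12 < rod#9 < rod#2 < rod#5 < rod#6 < rod#16 < rod#15.
The 7th largest is rod#12.

rod#12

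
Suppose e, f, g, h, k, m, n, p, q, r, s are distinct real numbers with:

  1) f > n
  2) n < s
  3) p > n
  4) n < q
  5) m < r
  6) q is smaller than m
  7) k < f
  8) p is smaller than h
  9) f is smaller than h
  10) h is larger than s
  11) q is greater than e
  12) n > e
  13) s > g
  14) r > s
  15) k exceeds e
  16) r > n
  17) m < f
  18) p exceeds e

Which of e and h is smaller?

Chaining the given relations: e < n < q < m < f < h.
So e < h; e is the smaller of the two.

e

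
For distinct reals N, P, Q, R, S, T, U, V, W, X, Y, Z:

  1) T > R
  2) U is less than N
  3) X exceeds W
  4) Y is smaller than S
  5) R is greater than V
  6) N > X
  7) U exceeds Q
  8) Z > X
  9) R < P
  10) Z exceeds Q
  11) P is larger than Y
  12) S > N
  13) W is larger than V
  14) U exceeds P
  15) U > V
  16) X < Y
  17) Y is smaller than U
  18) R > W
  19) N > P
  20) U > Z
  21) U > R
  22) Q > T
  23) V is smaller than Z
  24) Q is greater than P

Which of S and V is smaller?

Link the given pairs in sequence: V < W; W < X; X < Y; Y < P; P < Q; Q < Z; Z < U; U < N; N < S.
Together: V < W < X < Y < P < Q < Z < U < N < S.
So V < S; V is the smaller of the two.

V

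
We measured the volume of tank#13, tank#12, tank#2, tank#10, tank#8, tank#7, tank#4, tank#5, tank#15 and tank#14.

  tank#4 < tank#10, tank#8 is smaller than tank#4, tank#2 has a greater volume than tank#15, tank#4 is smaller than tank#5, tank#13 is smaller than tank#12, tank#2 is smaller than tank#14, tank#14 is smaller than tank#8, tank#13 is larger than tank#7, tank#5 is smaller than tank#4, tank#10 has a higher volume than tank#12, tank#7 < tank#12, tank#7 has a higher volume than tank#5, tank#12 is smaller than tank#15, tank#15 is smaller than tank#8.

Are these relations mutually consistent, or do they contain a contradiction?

We have tank#4 < tank#5 stated directly, yet also tank#5 < tank#7 < tank#13 < tank#12 < tank#15 < tank#2 < tank#14 < tank#8 < tank#4 by chaining the others — so tank#5 < tank#4. Contradiction.

inconsistent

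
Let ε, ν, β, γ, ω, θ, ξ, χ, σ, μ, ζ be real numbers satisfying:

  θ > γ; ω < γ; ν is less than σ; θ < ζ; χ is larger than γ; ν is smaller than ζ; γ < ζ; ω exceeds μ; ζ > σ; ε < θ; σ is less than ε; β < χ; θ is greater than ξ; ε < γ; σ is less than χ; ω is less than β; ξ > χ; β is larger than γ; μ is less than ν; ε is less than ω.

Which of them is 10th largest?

ν

Piecing the relations together gives one ordering: μ < ν < σ < ε < ω < γ < β < χ < ξ < θ < ζ.
Counting 10 from the largest end gives ν.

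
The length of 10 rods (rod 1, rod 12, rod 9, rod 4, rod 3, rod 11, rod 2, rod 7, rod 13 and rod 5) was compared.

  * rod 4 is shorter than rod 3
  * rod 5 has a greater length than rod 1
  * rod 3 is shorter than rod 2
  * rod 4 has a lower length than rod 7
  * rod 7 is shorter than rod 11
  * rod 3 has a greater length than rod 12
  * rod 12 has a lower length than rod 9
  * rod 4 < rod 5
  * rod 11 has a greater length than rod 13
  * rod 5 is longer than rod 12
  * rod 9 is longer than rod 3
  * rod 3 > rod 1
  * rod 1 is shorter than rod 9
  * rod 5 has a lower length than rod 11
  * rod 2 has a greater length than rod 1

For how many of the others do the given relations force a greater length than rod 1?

5

The elements the relations force above rod 1 are rod 5, rod 11, rod 3, rod 2, rod 9 — no chain reaches any other.
That is 5.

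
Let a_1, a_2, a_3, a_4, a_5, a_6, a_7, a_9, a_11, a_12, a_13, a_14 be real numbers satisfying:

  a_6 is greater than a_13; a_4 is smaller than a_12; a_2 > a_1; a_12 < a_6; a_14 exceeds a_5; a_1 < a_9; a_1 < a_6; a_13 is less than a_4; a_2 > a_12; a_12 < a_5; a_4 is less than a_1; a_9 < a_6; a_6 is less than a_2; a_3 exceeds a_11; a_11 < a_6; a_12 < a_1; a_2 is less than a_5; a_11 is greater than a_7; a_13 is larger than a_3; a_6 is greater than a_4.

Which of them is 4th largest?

Chaining the given pairs: a_7 < a_11 < a_3 < a_13 < a_4 < a_12 < a_1 < a_9 < a_6 < a_2 < a_5 < a_14.
Counting 4 from the largest end gives a_6.

a_6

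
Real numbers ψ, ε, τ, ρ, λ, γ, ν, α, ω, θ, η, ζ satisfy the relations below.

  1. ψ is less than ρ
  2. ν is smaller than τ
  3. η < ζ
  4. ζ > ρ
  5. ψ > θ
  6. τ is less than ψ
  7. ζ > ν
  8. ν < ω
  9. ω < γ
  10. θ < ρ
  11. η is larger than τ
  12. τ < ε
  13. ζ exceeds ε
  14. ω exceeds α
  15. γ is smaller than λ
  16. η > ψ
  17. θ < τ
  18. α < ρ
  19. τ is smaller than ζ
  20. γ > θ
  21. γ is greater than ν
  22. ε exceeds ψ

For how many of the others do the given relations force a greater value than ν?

From ν the given relations immediately reach τ, ω, γ, ζ.
From those, ψ, η, ε, λ — 8 in total.
From those, ρ — 9 in total.
Nothing else is reachable above ν; 9 in all.

9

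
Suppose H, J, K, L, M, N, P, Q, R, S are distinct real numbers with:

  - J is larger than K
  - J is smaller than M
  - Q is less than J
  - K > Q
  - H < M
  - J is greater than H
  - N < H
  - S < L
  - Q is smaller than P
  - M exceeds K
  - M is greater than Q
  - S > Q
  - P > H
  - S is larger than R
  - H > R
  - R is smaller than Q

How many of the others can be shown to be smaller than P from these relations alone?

The elements the relations force below P are R, Q, N, H — no chain reaches any other.
That is 4.

4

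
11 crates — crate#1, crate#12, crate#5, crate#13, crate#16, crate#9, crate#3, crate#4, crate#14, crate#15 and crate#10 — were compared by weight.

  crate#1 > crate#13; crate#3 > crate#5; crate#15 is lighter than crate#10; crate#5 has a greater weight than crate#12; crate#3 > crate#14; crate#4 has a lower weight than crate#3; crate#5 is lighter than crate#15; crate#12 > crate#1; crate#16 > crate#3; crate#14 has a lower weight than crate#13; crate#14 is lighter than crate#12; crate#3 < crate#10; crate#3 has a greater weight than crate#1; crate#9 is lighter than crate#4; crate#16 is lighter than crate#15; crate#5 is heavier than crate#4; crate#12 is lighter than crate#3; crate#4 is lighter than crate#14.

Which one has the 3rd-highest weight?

crate#16

Chaining the given pairs: crate#9 < crate#4 < crate#14 < crate#13 < crate#1 < crate#12 < crate#5 < crate#3 < crate#16 < crate#15 < crate#10.
Counting 3 from the largest end gives crate#16.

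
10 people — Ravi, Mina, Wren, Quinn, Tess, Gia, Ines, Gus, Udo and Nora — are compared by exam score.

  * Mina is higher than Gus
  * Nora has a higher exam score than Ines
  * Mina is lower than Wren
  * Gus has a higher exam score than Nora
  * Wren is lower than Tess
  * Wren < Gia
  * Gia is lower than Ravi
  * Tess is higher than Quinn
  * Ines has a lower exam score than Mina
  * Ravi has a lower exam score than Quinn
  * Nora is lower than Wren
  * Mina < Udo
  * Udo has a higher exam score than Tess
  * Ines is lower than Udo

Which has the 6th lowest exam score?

Chaining the given pairs: Ines < Nora < Gus < Mina < Wren < Gia < Ravi < Quinn < Tess < Udo.
The 6th smallest is Gia.

Gia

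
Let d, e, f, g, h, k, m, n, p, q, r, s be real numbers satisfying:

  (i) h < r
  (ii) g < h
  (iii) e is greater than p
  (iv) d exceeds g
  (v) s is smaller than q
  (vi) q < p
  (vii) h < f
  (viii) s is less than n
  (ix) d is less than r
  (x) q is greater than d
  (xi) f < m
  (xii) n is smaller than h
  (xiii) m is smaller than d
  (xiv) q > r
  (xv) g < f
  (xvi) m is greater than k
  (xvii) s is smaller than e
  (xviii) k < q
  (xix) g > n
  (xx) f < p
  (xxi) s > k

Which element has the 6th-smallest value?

The consecutive relations fix a unique order: k < s < n < g < h < f < m < d < r < q < p < e.
The 6th smallest is f.

f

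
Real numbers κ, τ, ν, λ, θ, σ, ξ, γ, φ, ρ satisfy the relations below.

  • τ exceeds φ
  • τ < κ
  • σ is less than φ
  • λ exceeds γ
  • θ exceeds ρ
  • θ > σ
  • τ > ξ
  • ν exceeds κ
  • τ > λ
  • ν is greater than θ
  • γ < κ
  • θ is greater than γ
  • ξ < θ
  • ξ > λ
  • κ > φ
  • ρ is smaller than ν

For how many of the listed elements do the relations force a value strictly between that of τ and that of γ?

2

Chaining upward from γ reaches: λ, ξ, θ, κ, ν.
Chaining downward from τ reaches: σ, φ, λ, ξ.
Strictly between γ and τ are those in both lists: λ, ξ — 2 elements.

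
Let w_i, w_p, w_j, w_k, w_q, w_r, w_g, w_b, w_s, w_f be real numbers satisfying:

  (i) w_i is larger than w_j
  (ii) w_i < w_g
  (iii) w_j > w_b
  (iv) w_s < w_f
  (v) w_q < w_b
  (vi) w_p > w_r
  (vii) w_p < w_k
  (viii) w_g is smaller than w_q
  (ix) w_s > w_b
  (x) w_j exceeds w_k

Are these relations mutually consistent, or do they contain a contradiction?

inconsistent

We have w_b < w_j stated directly, yet also w_j < w_i < w_g < w_q < w_b by chaining the others — so w_j < w_b. Contradiction.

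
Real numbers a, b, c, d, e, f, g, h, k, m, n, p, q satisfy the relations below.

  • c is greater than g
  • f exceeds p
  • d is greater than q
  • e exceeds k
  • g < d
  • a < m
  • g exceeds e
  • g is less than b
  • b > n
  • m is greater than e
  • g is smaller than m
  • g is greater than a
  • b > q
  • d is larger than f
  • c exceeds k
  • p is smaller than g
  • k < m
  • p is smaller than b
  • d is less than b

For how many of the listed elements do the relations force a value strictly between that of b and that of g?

1

The relations place g below b. An element lies strictly between them when it is forced above g and also forced below b.
Above g: {c, d, m}. Below b: {q, k, e, p, a, n, f, d}.
Intersection: {d} — 1.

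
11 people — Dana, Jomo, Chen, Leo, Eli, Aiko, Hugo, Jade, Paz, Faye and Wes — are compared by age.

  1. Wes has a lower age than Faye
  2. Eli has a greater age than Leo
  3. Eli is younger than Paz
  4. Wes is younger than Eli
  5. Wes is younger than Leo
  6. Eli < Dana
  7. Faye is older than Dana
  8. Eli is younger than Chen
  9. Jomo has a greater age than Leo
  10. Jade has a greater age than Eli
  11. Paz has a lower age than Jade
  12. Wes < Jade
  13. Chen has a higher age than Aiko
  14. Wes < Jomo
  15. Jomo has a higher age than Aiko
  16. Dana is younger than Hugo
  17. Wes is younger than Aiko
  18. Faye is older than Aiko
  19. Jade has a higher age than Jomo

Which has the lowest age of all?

Wes

Leo is not least since Wes < Leo; Eli is not least since Wes < Eli; Aiko is not least since Wes < Aiko; Dana is not least since Eli < Dana; Faye is not least since Wes < Faye; Paz is not least since Eli < Paz; Jomo is not least since Aiko < Jomo; Chen is not least since Eli < Chen; Hugo is not least since Dana < Hugo; Jade is not least since Jomo < Jade.
Only Wes has nothing below it, so Wes is the lowest age.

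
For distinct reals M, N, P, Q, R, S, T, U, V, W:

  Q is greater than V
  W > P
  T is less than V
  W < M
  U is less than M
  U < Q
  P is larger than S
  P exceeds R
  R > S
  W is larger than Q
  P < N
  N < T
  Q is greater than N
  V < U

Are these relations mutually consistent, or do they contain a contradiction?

consistent

Every relation is compatible with S < R < P < N < T < V < U < Q < W < M; the set is consistent.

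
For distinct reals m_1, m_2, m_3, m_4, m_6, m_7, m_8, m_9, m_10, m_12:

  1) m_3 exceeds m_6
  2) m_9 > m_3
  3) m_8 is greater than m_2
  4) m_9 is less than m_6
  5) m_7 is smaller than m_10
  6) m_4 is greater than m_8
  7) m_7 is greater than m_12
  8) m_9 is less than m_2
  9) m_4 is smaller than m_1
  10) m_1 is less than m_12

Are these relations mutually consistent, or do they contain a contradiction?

Chaining the given relations yields m_6 < m_3 < m_9, so m_6 < m_9. But one relation states m_9 < m_6. These cannot both hold.

inconsistent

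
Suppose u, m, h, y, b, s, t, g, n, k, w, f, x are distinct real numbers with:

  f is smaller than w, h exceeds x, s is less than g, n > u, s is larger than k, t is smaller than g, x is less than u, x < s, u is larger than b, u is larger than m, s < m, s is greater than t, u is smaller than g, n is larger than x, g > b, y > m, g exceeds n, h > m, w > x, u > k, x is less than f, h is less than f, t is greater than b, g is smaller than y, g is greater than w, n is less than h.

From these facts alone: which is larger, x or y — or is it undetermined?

y

Link the given pairs in sequence: x < s; s < m; m < u; u < n; n < h; h < f; f < w; w < g; g < y.
Chaining these gives x < s < m < u < n < h < f < w < g < y.
So y is larger.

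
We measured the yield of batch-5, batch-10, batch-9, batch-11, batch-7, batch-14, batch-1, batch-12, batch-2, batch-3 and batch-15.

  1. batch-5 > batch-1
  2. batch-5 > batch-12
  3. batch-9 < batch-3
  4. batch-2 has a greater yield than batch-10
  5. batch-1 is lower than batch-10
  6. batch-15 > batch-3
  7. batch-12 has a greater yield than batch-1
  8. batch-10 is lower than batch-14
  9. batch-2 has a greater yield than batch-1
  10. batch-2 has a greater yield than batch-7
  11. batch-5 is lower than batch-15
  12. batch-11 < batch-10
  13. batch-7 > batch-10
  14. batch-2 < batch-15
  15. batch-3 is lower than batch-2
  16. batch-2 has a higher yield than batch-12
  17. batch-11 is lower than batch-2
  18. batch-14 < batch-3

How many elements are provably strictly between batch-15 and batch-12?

The relations place batch-12 below batch-15. An element lies strictly between them when it is forced above batch-12 and also forced below batch-15.
Above batch-12: {batch-5, batch-2}. Below batch-15: {batch-1, batch-11, batch-9, batch-10, batch-14, batch-3, batch-7, batch-5, batch-2}.
Intersection: {batch-5, batch-2} — 2.

2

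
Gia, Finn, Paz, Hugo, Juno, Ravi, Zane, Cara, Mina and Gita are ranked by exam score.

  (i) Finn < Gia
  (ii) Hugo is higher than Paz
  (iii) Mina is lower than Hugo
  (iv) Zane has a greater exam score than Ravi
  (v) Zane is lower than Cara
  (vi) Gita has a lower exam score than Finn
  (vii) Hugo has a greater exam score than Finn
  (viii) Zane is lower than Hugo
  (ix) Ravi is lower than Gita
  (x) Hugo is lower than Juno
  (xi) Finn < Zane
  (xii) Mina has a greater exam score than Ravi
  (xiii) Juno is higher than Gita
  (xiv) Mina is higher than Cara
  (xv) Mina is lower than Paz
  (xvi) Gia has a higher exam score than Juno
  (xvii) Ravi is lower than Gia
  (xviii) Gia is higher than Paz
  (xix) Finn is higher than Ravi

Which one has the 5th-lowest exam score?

Piecing the relations together gives one ordering: Ravi < Gita < Finn < Zane < Cara < Mina < Paz < Hugo < Juno < Gia.
Counting 5 from the smallest end gives Cara.

Cara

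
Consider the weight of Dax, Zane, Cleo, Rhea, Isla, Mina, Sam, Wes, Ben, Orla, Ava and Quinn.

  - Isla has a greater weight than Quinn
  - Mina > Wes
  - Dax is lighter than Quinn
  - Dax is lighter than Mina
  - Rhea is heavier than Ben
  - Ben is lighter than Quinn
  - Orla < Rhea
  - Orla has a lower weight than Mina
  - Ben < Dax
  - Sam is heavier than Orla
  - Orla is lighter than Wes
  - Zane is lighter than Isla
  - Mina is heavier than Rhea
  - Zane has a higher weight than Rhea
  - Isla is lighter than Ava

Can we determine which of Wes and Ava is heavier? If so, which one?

undetermined

Following every chain through Wes: above Wes we get Mina; below Wes we get Orla.
Ava is not reached, and no chain runs the other way from Ava to Wes.
So the given relations leave the order of Wes and Ava undetermined.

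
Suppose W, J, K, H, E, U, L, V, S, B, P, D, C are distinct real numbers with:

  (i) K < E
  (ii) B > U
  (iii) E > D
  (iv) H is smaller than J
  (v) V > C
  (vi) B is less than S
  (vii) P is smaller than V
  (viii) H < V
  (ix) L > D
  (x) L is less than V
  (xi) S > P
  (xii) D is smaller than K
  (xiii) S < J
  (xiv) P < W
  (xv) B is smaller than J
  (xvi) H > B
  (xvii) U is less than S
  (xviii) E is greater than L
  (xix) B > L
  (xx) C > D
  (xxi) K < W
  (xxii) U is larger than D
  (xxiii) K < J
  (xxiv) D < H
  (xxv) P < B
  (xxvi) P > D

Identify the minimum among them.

P is not least since D < P; U is not least since D < U; L is not least since D < L; C is not least since D < C; K is not least since D < K; W is not least since P < W; E is not least since L < E; B is not least since U < B; S is not least since B < S; H is not least since D < H; J is not least since S < J; V is not least since C < V.
Only D has nothing below it, so D is the minimum.

D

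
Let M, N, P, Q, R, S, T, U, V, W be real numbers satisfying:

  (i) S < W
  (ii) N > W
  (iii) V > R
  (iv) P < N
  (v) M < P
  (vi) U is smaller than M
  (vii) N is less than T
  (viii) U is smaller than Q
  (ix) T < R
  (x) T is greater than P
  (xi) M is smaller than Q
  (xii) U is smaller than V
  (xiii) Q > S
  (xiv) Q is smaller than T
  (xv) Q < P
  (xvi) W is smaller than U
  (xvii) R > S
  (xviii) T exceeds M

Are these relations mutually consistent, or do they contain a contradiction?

consistent

Every relation is compatible with S < W < U < M < Q < P < N < T < R < V; the set is consistent.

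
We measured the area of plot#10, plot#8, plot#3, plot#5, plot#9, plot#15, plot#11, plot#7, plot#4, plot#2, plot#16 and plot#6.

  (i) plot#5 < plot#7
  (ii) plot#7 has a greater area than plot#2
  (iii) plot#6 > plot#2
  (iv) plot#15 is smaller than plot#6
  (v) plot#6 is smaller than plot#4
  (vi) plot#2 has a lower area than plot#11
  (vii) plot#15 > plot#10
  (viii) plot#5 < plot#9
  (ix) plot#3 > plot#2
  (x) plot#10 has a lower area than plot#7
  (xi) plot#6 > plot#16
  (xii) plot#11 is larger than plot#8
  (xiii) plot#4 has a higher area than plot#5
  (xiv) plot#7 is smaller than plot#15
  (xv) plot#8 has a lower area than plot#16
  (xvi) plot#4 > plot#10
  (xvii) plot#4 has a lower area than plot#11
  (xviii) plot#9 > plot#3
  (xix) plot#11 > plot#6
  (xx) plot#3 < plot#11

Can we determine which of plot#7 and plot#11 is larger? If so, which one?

The relevant relations are plot#7 < plot#15; plot#15 < plot#6; plot#6 < plot#4; plot#4 < plot#11.
Chaining these gives plot#7 < plot#15 < plot#6 < plot#4 < plot#11.
So plot#11 is larger.

plot#11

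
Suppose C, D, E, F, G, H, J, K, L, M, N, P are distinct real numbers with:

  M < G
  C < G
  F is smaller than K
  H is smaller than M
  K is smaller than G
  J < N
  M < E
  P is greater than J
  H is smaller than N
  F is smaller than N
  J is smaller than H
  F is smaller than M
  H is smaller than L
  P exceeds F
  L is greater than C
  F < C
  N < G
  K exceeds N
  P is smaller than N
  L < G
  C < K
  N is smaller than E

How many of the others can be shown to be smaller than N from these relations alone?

4

From N the given relations immediately reach J, F, P, H.
No other element is forced below N by the given relations, so the count is 4.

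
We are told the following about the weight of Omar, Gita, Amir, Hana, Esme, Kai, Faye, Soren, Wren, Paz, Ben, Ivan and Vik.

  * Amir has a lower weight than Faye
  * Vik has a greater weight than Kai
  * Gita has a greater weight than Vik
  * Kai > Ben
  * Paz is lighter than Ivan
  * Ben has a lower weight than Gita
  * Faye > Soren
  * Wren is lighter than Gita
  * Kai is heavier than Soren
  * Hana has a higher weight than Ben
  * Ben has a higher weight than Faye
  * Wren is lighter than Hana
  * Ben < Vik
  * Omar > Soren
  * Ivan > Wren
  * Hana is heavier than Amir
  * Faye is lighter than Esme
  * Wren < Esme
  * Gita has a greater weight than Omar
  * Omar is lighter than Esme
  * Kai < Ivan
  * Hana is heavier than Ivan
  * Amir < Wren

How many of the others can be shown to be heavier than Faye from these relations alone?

7

The elements the relations force above Faye are Ben, Kai, Vik, Ivan, Hana, Gita, Esme — no chain reaches any other.
That is 7.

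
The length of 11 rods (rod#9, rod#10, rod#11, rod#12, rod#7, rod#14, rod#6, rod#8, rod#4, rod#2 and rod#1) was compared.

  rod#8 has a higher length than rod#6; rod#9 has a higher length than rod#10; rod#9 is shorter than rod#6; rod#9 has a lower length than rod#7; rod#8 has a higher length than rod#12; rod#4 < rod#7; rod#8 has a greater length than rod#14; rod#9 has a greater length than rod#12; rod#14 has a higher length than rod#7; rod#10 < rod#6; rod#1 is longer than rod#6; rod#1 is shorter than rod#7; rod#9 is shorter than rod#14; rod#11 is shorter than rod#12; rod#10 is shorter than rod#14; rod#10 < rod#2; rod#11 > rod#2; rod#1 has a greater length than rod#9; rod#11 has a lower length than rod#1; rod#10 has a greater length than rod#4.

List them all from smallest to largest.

The consecutive links are each given: rod#4 < rod#10; rod#10 < rod#2; rod#2 < rod#11; rod#11 < rod#12; rod#12 < rod#9; rod#9 < rod#6; rod#6 < rod#1; rod#1 < rod#7; rod#7 < rod#14; rod#14 < rod#8.

rod#4 < rod#10 < rod#2 < rod#11 < rod#12 < rod#9 < rod#6 < rod#1 < rod#7 < rod#14 < rod#8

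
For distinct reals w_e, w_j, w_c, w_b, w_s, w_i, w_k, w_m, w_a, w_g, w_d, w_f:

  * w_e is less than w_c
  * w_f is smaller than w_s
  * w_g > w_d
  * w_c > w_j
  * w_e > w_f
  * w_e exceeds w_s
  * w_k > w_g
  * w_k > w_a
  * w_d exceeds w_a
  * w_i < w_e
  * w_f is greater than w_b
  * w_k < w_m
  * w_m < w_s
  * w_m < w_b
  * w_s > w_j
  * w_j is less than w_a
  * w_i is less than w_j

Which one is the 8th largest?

Piecing the relations together gives one ordering: w_i < w_j < w_a < w_d < w_g < w_k < w_m < w_b < w_f < w_s < w_e < w_c.
The 8th largest is w_g.

w_g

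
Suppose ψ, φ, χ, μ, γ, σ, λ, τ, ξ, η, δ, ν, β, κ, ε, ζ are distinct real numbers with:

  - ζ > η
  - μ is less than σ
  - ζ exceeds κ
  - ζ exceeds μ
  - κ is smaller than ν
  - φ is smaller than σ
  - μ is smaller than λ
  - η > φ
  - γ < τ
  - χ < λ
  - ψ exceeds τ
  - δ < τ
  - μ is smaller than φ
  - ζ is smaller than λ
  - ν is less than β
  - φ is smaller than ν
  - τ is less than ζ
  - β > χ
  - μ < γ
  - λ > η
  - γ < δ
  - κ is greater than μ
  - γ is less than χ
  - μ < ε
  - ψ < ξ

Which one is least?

Chaining upward from μ: directly above it, φ, κ, γ, σ, ε, ζ, λ; then δ, ν, τ, χ, η; then ψ, β; then ξ.
That covers every other element, and nothing is given below μ, so μ is the least.

μ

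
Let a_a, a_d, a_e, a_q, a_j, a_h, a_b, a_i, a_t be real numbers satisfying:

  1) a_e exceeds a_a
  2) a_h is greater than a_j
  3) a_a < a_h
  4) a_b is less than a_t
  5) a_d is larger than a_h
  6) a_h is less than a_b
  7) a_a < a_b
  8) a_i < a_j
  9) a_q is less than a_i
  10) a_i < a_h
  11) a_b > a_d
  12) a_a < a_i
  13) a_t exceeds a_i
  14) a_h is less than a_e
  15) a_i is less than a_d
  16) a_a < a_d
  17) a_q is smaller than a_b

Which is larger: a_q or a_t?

The relevant relations are a_q < a_i; a_i < a_j; a_j < a_h; a_h < a_d; a_d < a_b; a_b < a_t.
Together: a_q < a_i < a_j < a_h < a_d < a_b < a_t.
So a_q < a_t; a_t is the larger of the two.

a_t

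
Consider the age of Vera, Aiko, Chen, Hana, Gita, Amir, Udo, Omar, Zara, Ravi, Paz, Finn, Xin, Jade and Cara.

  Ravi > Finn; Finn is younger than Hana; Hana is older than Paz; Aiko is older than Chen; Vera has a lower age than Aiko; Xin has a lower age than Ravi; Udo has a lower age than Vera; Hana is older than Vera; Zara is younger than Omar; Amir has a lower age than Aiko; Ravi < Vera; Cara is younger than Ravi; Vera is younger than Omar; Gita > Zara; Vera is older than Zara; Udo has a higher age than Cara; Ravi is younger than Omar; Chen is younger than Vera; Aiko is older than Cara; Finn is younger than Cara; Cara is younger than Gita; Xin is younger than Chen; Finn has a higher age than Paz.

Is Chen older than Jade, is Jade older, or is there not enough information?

undetermined

Following every chain through Jade: nothing is chained to Jade.
Chen is not reached, and no chain runs the other way from Chen to Jade.
So the given relations leave the order of Jade and Chen undetermined.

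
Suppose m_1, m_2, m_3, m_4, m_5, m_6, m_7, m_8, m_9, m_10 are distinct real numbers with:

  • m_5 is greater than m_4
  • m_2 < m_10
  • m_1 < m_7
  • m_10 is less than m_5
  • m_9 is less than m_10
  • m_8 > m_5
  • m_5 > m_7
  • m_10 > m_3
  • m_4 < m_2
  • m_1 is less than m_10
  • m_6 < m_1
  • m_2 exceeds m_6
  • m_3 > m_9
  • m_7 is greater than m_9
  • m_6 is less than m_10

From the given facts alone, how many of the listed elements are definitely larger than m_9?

The elements the relations force above m_9 are m_3, m_7, m_10, m_5, m_8 — no chain reaches any other.
That is 5.

5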